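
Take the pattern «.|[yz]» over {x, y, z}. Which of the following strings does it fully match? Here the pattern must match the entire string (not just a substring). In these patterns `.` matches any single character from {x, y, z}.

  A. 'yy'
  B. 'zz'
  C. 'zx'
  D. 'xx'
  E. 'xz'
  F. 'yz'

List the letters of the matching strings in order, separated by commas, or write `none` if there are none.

none

A → no match
B → no match
C → no match
D → no match
E → no match
F → no match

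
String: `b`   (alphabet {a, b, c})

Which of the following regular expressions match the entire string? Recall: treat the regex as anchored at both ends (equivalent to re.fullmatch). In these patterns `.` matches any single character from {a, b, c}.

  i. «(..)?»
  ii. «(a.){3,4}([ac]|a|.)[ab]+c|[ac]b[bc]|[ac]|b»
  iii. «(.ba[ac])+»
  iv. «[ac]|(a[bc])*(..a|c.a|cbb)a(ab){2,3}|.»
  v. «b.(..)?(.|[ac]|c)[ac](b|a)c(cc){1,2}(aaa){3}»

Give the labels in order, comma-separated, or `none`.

ii, iv

i → no match
ii → match
iii → no match
iv → match
v → no match — must end with `aaa`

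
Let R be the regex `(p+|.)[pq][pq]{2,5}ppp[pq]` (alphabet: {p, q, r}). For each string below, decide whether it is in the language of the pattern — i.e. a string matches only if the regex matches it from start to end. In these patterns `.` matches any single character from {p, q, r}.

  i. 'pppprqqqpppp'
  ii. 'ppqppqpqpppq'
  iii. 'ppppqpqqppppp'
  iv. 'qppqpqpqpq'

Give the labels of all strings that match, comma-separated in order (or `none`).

ii, iii

i → no match
ii → match
iii → match
iv → no match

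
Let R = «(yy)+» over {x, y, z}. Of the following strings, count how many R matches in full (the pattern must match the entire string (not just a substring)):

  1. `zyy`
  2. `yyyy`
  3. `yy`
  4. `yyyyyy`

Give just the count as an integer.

3

1 → no match — must start with `yy`
2 → match
3 → match
4 → match
Total matched: 3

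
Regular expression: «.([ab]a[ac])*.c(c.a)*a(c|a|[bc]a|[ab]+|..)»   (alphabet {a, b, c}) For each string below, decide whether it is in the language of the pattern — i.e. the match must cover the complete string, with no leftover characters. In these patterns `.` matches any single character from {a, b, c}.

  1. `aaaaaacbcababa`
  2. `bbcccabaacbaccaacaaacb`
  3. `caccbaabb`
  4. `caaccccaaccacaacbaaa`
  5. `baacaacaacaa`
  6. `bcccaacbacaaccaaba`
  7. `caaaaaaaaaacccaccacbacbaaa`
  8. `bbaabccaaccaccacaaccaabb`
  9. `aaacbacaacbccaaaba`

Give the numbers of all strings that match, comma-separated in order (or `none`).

1 → match
2 → no match
3 → match
4 → match
5 → no match
6 → match
7 → match
8 → match
9 → match

1, 3, 4, 6, 7, 8, 9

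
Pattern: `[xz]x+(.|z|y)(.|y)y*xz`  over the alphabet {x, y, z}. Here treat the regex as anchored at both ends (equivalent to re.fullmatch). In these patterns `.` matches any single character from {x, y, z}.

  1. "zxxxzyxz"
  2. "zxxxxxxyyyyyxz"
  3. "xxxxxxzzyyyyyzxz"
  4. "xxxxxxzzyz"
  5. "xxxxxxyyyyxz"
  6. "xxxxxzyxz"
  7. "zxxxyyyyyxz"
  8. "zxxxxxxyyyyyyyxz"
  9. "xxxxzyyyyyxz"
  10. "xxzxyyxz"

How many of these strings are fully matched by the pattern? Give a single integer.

1 → match
2 → match
3 → no match
4 → no match — must end with "xz"
5 → match
6 → match
7 → match
8 → match
9 → match
10 → match
Total matched: 8

8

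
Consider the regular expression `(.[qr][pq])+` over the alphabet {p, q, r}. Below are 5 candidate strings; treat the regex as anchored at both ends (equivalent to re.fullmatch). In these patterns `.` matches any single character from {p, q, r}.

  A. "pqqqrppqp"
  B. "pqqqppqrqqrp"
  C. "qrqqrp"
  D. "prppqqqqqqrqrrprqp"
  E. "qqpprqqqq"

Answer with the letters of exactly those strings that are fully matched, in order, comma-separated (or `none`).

A. "pqqqrppqp" → match
B. "pqqqppqrqqrp" → no match
C. "qrqqrp" → match
D → match
E. "qqpprqqqq" → match

A, C, D, E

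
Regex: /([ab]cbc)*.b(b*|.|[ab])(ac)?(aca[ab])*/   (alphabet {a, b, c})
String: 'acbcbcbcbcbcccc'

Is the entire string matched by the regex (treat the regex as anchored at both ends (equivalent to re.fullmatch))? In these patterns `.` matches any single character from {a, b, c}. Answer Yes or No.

No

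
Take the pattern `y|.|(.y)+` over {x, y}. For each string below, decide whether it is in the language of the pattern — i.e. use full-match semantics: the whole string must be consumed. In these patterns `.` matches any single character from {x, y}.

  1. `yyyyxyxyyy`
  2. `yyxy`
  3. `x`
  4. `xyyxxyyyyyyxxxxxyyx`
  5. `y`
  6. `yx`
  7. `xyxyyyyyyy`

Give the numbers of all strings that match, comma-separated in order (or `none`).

1. `yyyyxyxyyy` → match
2. `yyxy` → match
3. `x` → match
4 → no match
5. `y` → match
6. `yx` → no match
7. `xyxyyyyyyy` → match

1, 2, 3, 5, 7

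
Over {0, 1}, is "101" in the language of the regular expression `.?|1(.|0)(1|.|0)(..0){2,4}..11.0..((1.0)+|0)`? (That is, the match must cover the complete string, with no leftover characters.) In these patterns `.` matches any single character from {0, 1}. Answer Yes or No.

No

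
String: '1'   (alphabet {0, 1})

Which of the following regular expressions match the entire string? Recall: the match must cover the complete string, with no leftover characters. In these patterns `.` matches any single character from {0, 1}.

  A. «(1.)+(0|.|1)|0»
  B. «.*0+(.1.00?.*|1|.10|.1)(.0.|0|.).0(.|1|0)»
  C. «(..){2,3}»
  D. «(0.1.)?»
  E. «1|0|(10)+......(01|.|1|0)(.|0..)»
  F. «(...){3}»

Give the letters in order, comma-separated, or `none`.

A → no match
B → no match
C → no match
D → no match
E → match
F → no match

E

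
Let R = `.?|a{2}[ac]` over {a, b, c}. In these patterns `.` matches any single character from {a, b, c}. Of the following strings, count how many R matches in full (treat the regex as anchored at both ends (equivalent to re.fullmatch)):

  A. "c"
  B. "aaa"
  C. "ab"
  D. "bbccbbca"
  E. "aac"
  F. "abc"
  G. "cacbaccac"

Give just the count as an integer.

3

A. "c" → match
B. "aaa" → match
C. "ab" → no match
D. "bbccbbca" → no match
E. "aac" → match
F. "abc" → no match
G. "cacbaccac" → no match
Total matched: 3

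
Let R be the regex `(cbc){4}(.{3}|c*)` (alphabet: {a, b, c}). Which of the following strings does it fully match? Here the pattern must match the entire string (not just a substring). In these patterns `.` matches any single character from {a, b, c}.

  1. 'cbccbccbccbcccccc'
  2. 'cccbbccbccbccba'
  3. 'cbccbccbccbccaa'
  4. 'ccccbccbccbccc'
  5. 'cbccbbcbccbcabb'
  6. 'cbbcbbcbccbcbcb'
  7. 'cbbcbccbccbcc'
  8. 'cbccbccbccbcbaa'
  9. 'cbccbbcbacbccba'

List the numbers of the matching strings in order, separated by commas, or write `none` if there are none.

1, 3, 8

1 → match
2 → no match — must start with 'cbc'
3 → match
4 → no match — must start with 'cbc'
5 → no match
6 → no match — must start with 'cbc'
7 → no match — must start with 'cbc'
8 → match
9 → no match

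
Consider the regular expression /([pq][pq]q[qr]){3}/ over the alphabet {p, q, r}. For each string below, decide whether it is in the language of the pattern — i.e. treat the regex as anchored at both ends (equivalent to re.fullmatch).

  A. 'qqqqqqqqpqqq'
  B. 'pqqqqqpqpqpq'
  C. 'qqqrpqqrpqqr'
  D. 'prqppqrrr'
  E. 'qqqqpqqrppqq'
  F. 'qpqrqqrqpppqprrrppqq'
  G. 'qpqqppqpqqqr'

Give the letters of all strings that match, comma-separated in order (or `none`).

A → match
B → no match
C → match
D → no match
E → match
F → no match
G → no match

A, C, E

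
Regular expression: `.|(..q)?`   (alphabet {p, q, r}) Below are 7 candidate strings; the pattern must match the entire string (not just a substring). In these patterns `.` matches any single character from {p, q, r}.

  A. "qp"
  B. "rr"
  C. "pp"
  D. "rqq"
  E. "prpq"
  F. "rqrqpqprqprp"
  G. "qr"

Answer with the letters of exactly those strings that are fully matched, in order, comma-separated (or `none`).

A → no match
B → no match
C → no match
D → match
E → no match
F → no match
G → no match

D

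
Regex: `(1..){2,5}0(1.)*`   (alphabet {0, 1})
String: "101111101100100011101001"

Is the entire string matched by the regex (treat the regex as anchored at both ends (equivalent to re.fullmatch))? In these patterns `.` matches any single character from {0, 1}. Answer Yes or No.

No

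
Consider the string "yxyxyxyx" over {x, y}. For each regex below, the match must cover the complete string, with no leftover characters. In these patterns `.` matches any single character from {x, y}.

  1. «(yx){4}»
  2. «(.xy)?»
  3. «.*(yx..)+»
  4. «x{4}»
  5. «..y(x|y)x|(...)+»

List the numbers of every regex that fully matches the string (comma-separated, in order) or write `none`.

1, 3

1 → match
2 → no match
3 → match
4 → no match — must start with "x"
5 → no match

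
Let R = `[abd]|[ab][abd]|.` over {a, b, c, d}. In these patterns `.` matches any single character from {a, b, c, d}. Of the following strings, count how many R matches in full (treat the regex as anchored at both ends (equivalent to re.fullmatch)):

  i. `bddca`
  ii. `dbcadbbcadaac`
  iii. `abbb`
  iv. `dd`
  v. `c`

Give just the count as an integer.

i → no match
ii → no match
iii → no match
iv → no match
v → match
Total matched: 1

1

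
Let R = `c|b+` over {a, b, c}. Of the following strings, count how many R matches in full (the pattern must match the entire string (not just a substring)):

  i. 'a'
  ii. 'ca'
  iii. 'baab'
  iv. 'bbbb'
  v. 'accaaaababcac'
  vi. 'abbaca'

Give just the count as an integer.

i → no match
ii → no match
iii → no match
iv → match
v → no match
vi → no match
Total matched: 1

1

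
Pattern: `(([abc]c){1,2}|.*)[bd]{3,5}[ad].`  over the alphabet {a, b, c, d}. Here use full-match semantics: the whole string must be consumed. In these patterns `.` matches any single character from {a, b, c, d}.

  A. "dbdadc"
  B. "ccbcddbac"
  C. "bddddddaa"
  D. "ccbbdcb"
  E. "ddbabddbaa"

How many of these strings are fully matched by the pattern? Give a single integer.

A. "dbdadc" → no match
B. "ccbcddbac" → match
C. "bddddddaa" → match
D. "ccbbdcb" → no match
E. "ddbabddbaa" → match
Total matched: 3

3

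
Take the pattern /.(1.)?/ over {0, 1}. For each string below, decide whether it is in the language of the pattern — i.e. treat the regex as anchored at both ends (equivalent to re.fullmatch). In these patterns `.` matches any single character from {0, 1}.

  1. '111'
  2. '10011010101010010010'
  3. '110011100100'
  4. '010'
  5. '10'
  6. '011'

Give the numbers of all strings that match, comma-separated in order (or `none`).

1, 4, 6

1. '111' → match
2 → no match
3. '110011100100' → no match
4. '010' → match
5. '10' → no match
6. '011' → match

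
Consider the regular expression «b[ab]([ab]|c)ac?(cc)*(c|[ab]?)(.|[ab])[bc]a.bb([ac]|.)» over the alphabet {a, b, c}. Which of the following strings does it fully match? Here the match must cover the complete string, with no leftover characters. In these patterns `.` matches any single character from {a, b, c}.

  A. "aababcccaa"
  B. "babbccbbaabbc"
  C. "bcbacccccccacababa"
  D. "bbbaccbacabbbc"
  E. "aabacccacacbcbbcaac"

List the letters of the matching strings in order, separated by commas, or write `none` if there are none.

A. "aababcccaa" → no match — must start with "b"
B → no match
C → no match
D → match
E → no match — must start with "b"

D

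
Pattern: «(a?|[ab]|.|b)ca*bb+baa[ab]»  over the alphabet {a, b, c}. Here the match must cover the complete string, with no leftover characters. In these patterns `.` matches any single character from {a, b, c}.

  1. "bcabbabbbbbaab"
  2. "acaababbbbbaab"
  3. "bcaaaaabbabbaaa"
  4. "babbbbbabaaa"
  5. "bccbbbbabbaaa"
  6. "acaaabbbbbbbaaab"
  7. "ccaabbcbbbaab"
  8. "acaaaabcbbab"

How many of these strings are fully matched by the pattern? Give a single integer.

0

1 → no match
2 → no match
3 → no match
4. "babbbbbabaaa" → no match
5 → no match
6 → no match
7 → no match
8. "acaaaabcbbab" → no match
Total matched: 0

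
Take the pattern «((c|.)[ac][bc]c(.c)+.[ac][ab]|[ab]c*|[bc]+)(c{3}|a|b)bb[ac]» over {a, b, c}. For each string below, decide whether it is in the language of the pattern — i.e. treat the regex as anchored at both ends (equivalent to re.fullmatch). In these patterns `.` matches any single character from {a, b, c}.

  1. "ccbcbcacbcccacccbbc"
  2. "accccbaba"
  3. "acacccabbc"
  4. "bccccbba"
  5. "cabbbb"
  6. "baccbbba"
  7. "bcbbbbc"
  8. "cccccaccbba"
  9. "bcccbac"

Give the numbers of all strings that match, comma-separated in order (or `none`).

1 → match
2 → no match
3 → no match
4 → match
5 → no match
6 → no match
7 → match
8 → no match
9 → no match

1, 4, 7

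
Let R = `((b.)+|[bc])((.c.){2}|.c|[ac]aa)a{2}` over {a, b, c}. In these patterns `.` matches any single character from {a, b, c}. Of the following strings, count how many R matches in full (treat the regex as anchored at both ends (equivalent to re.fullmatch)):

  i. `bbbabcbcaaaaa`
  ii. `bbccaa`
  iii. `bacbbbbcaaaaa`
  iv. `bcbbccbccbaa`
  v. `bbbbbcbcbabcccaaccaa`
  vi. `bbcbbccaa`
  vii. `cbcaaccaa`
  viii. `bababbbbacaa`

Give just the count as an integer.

7

i → match
ii → match
iii → no match
iv → match
v → match
vi → match
vii → match
viii → match
Total matched: 7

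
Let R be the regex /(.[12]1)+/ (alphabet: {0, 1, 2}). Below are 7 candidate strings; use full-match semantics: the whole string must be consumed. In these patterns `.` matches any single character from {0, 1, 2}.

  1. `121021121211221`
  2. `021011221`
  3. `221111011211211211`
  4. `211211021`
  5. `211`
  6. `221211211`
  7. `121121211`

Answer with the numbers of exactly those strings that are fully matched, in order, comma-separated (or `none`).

1, 2, 3, 4, 5, 6, 7

1 → match
2 → match
3 → match
4 → match
5 → match
6 → match
7 → match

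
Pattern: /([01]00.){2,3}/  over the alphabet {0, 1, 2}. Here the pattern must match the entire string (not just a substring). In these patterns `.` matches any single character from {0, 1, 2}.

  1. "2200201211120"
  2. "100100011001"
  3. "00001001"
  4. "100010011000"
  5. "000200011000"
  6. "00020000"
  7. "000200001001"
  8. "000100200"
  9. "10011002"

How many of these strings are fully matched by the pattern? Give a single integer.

1 → no match
2. "100100011001" → match
3. "00001001" → match
4. "100010011000" → match
5. "000200011000" → match
6. "00020000" → match
7. "000200001001" → match
8. "000100200" → no match
9. "10011002" → match
Total matched: 7

7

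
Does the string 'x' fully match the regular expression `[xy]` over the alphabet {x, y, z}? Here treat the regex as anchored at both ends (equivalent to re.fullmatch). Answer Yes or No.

Yes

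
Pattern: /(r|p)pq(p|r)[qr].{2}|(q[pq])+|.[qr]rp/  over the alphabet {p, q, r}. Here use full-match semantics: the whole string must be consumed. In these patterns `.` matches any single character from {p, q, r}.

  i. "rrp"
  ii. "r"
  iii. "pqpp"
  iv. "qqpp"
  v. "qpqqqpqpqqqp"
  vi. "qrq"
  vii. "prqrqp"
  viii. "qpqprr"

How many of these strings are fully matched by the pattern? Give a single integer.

1

i. "rrp" → no match
ii. "r" → no match
iii. "pqpp" → no match
iv. "qqpp" → no match
v. "qpqqqpqpqqqp" → match
vi. "qrq" → no match
vii. "prqrqp" → no match
viii. "qpqprr" → no match
Total matched: 1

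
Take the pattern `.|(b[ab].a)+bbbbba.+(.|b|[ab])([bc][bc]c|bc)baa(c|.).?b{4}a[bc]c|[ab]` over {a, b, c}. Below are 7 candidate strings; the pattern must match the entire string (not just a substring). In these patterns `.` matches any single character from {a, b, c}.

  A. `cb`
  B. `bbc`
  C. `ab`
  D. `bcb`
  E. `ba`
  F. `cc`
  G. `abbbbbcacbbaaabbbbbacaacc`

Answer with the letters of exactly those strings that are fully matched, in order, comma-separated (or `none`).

A → no match
B → no match
C → no match
D → no match
E → no match
F → no match
G → no match

none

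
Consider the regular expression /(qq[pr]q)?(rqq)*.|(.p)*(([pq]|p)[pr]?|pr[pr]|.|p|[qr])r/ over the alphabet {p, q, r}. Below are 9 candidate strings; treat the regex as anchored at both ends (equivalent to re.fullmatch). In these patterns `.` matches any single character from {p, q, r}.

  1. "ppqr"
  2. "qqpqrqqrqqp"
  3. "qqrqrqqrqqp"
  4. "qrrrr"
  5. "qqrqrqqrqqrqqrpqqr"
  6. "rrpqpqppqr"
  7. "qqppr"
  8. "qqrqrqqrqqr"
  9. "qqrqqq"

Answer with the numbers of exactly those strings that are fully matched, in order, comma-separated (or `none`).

1, 2, 3, 8

1 → match
2 → match
3 → match
4 → no match
5 → no match
6 → no match
7 → no match
8 → match
9 → no match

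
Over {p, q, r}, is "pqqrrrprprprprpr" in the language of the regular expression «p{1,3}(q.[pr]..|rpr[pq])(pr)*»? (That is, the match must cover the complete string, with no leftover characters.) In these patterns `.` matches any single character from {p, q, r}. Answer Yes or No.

Yes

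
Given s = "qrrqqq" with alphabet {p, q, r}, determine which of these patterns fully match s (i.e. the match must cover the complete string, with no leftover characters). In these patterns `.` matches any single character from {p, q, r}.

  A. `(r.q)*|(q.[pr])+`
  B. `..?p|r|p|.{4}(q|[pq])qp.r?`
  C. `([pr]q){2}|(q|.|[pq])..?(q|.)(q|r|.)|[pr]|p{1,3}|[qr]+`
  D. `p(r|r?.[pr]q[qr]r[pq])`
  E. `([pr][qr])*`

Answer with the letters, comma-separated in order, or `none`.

C

A → no match
B → no match
C → match
D → no match — must start with "p"
E → no match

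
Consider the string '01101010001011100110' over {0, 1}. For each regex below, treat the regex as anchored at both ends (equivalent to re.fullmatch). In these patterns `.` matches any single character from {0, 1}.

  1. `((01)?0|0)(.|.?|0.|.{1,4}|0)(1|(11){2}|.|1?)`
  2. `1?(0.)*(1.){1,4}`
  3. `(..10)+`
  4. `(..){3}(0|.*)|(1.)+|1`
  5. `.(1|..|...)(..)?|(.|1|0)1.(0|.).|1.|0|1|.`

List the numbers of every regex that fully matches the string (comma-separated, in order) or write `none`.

1 → no match
2 → no match
3 → match
4 → match
5 → no match

3, 4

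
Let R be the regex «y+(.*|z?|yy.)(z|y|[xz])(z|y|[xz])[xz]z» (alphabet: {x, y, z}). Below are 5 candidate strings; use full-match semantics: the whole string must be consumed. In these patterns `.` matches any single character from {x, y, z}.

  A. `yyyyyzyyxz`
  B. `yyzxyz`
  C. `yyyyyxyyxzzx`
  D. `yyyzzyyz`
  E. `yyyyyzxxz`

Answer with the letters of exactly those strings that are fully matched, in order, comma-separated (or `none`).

A, E

A → match
B → no match
C → no match — must end with `z`
D → no match
E → match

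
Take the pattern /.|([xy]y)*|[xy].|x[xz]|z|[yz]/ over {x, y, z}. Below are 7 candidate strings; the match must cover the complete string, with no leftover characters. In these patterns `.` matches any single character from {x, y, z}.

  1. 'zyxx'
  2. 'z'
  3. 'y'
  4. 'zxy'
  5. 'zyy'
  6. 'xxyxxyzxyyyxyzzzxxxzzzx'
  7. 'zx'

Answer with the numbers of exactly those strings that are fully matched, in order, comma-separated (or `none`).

2, 3

1. 'zyxx' → no match
2. 'z' → match
3. 'y' → match
4. 'zxy' → no match
5. 'zyy' → no match
6 → no match
7. 'zx' → no match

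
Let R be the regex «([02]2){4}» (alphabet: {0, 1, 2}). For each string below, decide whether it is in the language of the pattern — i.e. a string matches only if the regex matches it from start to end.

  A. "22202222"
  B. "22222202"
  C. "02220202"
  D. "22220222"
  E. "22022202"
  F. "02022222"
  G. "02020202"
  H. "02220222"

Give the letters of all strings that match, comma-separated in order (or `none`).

A → no match
B → match
C → match
D → match
E → match
F → match
G → match
H → match

B, C, D, E, F, G, H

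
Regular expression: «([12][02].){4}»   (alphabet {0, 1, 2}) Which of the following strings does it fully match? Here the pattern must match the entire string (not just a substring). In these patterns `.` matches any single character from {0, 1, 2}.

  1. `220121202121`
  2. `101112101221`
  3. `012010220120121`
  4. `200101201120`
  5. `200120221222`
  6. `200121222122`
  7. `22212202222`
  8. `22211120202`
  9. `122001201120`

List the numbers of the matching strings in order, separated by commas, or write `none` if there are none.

1, 4, 5, 6

1 → match
2 → no match
3 → no match
4 → match
5 → match
6 → match
7 → no match
8 → no match
9 → no match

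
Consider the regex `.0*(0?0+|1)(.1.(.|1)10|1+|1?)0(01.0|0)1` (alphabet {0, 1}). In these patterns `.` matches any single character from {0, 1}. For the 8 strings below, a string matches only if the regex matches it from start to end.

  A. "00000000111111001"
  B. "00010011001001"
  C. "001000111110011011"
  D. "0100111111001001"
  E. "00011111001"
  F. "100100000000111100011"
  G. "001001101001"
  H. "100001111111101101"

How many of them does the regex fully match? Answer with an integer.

2

A → match
B → no match
C → no match — must end with "01"
D → no match
E → match
F → no match — must end with "01"
G → no match
H → no match
Total matched: 2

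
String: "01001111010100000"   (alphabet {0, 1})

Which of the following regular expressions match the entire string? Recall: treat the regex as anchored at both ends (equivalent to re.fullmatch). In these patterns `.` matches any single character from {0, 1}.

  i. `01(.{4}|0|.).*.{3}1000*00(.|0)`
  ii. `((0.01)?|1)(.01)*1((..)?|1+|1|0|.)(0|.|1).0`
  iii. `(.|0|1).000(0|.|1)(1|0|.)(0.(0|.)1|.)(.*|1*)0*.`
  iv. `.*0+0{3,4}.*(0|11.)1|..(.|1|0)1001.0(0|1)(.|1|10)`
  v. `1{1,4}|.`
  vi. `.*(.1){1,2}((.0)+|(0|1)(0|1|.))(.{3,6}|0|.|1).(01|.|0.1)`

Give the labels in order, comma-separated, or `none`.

i → match
ii → no match
iii → no match
iv → no match
v → no match
vi → match

i, vi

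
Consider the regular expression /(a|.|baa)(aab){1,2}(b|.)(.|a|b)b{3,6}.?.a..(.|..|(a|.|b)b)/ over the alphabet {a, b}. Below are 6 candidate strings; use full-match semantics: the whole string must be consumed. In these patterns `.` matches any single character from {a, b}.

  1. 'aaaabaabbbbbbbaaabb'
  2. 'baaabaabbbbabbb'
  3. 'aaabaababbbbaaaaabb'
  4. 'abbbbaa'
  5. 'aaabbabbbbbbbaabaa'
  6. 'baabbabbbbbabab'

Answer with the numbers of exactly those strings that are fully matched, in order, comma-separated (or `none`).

1 → no match
2 → no match
3 → match
4. 'abbbbaa' → no match
5 → match
6 → match

3, 5, 6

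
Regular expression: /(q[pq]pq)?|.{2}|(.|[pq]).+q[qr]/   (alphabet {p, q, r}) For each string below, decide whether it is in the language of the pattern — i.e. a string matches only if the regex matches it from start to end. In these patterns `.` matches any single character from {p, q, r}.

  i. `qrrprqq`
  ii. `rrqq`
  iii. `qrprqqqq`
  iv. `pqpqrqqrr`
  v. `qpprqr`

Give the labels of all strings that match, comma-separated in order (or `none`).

i → match
ii → match
iii → match
iv → no match
v → match

i, ii, iii, v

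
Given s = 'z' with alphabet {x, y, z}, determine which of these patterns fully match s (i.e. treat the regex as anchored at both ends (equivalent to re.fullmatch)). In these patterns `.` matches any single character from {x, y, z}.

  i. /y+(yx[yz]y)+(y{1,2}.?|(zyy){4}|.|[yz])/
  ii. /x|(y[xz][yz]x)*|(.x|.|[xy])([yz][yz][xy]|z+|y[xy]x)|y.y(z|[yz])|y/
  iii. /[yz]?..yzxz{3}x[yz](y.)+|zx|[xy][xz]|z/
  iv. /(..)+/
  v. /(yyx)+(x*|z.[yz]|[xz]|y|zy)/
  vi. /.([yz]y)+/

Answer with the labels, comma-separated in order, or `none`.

i → no match — must start with 'y'
ii → no match
iii → match
iv → no match
v → no match — must start with 'yyx'
vi → no match — must end with 'y'

iii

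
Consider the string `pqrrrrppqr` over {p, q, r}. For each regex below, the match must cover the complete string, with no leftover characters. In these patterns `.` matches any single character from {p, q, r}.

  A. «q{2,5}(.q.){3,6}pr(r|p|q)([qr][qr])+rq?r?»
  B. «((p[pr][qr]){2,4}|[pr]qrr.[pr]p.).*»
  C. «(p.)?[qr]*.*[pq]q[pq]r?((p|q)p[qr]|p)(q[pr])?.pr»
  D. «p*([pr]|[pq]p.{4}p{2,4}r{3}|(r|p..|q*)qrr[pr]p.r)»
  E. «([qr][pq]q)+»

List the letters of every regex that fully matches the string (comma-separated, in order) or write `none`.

B

A → no match — must start with `q`
B → match
C → no match — must end with `pr`
D → no match
E → no match — must end with `q`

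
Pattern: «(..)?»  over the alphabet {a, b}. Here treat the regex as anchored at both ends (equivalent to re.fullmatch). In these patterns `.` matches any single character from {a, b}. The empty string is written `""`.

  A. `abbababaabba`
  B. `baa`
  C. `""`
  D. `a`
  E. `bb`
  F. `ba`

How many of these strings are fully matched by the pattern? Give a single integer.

A → no match
B → no match
C → match
D → no match
E → match
F → match
Total matched: 3

3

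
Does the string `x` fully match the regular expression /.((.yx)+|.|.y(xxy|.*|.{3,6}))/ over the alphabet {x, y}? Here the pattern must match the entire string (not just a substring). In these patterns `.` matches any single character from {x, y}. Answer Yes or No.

No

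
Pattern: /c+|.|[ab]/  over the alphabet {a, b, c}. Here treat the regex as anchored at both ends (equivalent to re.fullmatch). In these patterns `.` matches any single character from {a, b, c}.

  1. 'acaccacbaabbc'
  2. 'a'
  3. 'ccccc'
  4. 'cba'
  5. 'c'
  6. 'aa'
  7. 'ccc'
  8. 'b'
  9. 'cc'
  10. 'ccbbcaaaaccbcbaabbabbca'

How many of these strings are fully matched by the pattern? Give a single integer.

6

1 → no match
2 → match
3 → match
4 → no match
5 → match
6 → no match
7 → match
8 → match
9 → match
10 → no match
Total matched: 6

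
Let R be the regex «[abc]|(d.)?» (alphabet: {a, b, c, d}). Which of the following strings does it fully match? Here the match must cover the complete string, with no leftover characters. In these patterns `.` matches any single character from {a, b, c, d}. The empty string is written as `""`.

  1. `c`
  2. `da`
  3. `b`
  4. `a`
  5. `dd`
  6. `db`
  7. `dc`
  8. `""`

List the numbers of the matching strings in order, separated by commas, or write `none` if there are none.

1, 2, 3, 4, 5, 6, 7, 8

1 → match
2 → match
3 → match
4 → match
5 → match
6 → match
7 → match
8 → match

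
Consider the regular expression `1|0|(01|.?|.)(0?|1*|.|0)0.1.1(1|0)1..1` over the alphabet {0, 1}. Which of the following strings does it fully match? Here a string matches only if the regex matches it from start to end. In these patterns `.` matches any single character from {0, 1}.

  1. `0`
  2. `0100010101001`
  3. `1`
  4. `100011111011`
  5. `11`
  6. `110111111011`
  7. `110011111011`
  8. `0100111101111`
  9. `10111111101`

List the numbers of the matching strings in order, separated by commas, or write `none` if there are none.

1 → match
2 → match
3 → match
4 → match
5 → no match
6 → match
7 → match
8 → match
9 → match

1, 2, 3, 4, 6, 7, 8, 9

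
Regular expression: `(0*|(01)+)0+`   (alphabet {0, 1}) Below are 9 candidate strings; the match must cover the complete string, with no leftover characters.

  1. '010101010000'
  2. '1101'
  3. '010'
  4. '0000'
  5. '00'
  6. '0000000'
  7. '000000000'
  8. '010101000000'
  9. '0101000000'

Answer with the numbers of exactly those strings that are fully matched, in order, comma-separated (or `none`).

1, 3, 4, 5, 6, 7, 8, 9

1. '010101010000' → match
2. '1101' → no match — must end with '0'
3. '010' → match
4. '0000' → match
5. '00' → match
6. '0000000' → match
7. '000000000' → match
8. '010101000000' → match
9. '0101000000' → match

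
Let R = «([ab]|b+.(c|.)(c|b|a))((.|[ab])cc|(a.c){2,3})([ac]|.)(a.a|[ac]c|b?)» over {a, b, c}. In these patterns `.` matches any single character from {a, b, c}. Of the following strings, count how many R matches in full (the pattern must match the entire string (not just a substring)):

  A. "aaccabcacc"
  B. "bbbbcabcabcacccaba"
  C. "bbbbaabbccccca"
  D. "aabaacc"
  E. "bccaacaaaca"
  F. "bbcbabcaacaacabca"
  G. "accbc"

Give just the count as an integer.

2

A → match
B → match
C → no match
D → no match
E → no match
F → no match
G → no match
Total matched: 2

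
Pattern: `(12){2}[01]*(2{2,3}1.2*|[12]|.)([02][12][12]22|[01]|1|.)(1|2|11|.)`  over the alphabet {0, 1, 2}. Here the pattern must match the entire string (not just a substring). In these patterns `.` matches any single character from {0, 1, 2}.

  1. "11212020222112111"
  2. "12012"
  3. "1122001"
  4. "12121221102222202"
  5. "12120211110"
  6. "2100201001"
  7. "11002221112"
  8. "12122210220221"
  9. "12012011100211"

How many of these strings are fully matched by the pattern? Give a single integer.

0

1 → no match — must start with "12"
2. "12012" → no match
3. "1122001" → no match — must start with "12"
4 → no match
5. "12120211110" → no match
6. "2100201001" → no match — must start with "12"
7. "11002221112" → no match — must start with "12"
8 → no match
9 → no match
Total matched: 0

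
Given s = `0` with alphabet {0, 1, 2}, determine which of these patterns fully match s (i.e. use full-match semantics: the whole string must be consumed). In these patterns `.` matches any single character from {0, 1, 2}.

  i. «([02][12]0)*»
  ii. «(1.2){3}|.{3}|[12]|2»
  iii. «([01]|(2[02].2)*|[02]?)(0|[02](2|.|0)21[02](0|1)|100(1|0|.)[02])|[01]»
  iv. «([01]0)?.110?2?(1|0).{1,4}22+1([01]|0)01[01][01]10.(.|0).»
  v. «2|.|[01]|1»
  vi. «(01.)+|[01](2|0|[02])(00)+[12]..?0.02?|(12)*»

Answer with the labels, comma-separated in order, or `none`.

iii, v

i → no match
ii → no match
iii → match
iv → no match
v → match
vi → no match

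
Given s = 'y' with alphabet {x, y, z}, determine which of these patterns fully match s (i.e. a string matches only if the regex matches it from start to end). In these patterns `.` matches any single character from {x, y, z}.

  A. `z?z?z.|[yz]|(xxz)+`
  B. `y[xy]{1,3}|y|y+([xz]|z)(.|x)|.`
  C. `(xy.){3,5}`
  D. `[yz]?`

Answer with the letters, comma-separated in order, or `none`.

A → match
B → match
C → no match — must start with 'xy'
D → match

A, B, D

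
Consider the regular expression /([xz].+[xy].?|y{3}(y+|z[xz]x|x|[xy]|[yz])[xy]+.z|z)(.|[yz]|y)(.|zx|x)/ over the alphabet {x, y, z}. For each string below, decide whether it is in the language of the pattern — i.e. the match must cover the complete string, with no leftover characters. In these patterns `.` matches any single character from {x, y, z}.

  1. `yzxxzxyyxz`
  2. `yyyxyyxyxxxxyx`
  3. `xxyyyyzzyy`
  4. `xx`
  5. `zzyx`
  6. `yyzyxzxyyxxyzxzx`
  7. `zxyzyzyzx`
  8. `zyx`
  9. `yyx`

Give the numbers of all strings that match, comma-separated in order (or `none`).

1 → no match
2 → no match
3 → no match
4 → no match
5 → no match
6 → no match
7 → match
8 → match
9 → no match

7, 8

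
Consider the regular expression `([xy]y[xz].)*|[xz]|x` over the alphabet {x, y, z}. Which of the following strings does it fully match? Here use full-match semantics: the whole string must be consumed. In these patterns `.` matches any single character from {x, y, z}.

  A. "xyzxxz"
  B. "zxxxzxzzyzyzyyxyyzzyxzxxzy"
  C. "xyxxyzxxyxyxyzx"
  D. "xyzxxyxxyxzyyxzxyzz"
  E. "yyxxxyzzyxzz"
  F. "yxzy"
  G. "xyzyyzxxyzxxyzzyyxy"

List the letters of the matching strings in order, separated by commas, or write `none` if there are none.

A → no match
B → no match
C → no match
D → no match
E → no match
F → no match
G → no match

none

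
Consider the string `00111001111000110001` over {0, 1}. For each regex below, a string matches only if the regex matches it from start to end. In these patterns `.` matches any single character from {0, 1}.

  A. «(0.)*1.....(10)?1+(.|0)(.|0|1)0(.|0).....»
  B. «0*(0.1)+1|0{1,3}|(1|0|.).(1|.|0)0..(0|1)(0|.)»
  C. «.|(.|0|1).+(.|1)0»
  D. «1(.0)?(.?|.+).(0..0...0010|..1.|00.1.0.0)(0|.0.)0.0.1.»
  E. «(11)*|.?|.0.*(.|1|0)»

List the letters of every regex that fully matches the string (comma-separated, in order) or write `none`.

A → match
B → no match
C → no match
D → no match — must start with `1`
E → match

A, E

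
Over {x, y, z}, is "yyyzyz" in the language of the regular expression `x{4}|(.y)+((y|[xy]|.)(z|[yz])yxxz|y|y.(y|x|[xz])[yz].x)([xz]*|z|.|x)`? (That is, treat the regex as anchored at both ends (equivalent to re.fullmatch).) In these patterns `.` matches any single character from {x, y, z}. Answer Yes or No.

No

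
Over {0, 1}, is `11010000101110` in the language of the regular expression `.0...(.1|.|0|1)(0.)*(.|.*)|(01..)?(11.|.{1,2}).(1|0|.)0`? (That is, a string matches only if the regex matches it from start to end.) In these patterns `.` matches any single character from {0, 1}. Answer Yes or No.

No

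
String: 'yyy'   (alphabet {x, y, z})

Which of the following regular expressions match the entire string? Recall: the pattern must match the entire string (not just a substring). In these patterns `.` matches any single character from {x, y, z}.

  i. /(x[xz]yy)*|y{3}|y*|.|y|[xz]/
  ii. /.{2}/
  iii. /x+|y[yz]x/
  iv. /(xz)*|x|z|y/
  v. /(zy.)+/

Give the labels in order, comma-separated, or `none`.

i → match
ii → no match
iii → no match — must end with 'x'
iv → no match
v → no match — must start with 'zy'

i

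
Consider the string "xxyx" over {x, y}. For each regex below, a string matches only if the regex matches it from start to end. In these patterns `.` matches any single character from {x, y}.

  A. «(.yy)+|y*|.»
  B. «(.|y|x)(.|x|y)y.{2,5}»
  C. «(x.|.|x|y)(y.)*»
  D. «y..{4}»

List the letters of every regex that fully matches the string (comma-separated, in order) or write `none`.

A → no match
B → no match
C → match
D → no match — must start with "y"

C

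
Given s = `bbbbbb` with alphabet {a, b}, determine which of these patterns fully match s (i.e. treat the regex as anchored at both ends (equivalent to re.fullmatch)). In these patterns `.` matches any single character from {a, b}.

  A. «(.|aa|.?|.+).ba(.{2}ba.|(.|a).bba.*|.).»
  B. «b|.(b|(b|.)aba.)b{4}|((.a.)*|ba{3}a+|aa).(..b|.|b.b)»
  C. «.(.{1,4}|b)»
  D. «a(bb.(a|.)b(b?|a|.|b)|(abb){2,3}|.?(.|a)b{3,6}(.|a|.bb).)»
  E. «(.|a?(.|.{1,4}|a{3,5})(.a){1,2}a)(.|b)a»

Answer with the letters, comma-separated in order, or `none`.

B

A → no match
B → match
C → no match
D → no match — must start with `a`
E → no match — must end with `a`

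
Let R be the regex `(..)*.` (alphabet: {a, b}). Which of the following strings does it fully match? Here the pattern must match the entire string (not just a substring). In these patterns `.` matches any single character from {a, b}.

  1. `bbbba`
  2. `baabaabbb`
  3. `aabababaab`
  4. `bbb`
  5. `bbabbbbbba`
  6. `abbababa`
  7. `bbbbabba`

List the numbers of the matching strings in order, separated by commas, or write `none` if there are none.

1, 2, 4

1 → match
2 → match
3 → no match
4 → match
5 → no match
6 → no match
7 → no match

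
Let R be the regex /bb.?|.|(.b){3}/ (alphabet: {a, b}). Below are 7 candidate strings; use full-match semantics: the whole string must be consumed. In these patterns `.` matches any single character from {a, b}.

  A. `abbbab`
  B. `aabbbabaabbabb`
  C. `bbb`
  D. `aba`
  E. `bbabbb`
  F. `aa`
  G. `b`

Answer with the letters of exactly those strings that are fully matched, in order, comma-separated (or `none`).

A, C, E, G

A → match
B → no match
C → match
D → no match
E → match
F → no match
G → match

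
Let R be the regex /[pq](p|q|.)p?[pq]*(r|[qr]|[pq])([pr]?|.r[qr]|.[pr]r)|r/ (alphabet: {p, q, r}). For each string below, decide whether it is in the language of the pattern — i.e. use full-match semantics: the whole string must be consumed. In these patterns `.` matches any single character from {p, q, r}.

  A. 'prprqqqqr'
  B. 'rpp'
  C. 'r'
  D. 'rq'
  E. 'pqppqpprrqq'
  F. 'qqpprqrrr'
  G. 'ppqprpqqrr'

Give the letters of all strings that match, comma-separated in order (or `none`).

C

A. 'prprqqqqr' → no match
B. 'rpp' → no match
C. 'r' → match
D. 'rq' → no match
E. 'pqppqpprrqq' → no match
F. 'qqpprqrrr' → no match
G. 'ppqprpqqrr' → no match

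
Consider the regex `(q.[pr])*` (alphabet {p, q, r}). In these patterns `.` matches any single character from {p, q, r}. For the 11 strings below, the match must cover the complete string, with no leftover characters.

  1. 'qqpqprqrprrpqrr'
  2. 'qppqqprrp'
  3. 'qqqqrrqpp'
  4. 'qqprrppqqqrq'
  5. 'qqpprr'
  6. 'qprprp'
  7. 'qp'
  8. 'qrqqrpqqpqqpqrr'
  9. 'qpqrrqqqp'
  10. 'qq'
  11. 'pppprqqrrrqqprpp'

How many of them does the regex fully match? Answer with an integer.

0

1 → no match
2 → no match
3 → no match
4 → no match
5 → no match
6 → no match
7 → no match
8 → no match
9 → no match
10 → no match
11 → no match
Total matched: 0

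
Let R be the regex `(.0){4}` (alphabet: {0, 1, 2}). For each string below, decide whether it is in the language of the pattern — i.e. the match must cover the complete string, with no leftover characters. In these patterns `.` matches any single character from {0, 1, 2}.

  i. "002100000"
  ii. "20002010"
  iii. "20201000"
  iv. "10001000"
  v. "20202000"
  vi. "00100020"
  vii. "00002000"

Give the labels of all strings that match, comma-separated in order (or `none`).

i → no match
ii → match
iii → match
iv → match
v → match
vi → match
vii → match

ii, iii, iv, v, vi, vii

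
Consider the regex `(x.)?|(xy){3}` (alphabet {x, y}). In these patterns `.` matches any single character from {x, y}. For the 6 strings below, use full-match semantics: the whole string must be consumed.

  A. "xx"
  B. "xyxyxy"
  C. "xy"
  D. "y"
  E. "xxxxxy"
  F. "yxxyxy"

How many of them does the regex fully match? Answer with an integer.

A → match
B → match
C → match
D → no match
E → no match
F → no match
Total matched: 3

3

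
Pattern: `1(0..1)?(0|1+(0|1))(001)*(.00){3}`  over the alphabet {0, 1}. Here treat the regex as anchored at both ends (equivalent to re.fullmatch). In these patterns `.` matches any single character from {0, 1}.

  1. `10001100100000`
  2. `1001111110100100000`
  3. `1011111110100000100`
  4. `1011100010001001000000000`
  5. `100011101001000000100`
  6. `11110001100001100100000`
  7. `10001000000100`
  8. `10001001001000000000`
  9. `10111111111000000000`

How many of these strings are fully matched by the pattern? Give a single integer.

6

1 → match
2 → match
3 → match
4 → no match
5 → no match
6 → no match
7 → match
8 → match
9 → match
Total matched: 6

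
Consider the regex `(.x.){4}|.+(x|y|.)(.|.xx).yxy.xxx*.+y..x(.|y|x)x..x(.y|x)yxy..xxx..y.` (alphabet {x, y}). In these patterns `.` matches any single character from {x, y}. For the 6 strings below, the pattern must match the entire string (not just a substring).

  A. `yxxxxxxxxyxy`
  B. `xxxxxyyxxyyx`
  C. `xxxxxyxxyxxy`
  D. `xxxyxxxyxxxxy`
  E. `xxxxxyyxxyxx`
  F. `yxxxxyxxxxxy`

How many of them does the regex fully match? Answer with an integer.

4

A. `yxxxxxxxxyxy` → match
B. `xxxxxyyxxyyx` → no match
C. `xxxxxyxxyxxy` → match
D → no match
E. `xxxxxyyxxyxx` → match
F. `yxxxxyxxxxxy` → match
Total matched: 4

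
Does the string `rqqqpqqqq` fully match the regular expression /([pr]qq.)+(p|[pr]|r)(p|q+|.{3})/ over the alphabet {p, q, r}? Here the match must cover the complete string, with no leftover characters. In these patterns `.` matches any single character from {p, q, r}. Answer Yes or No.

Yes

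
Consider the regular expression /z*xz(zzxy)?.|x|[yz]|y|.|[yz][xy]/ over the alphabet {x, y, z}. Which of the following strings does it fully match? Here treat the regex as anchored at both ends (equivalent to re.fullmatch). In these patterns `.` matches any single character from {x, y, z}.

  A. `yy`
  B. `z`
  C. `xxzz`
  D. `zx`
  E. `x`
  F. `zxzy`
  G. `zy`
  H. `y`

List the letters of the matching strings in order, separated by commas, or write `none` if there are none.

A, B, D, E, F, G, H

A → match
B → match
C → no match
D → match
E → match
F → match
G → match
H → match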